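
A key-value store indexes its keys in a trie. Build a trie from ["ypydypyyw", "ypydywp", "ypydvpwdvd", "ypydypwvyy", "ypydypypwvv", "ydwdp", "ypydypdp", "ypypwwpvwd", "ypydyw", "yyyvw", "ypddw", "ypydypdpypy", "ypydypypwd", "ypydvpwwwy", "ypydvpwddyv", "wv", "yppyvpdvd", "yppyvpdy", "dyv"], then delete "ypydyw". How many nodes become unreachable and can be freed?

A node on "ypydyw"'s path can go only if nothing else ends at it or branches off below it.
Every node on "ypydyw" is still needed (e.g. by "ypydywp"), so nothing is freed.
Nodes removed: 0

0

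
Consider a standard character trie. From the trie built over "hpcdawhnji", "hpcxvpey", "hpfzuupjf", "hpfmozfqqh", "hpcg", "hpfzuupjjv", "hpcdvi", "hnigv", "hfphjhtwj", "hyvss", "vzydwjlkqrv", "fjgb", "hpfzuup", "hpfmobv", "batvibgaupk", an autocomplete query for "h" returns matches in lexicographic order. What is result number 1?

Words with prefix "h", in lexicographic order: "hfphjhtwj", "hnigv", "hpcdawhnji", "hpcdvi", "hpcg", "hpcxvpey", "hpfmobv", "hpfmozfqqh", "hpfzuup", "hpfzuupjf", "hpfzuupjjv", "hyvss"
Position 1: hfphjhtwj

hfphjhtwj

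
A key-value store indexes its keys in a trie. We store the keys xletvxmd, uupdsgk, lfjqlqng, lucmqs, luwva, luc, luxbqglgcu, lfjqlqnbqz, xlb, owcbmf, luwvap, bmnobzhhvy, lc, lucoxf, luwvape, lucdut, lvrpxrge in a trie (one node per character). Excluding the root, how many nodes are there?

75

Count nodes per top-level branch (shared prefixes stored once):
  'b'-branch (bmnobzhhvy): 10 nodes
  'l'-branch (lc, lfjqlqnbqz, lfjqlqng, luc, lucdut, lucmqs, lucoxf, luwva, luwvap, luwvape, luxbqglgcu, lvrpxrge): 43 nodes
  'o'-branch (owcbmf): 6 nodes
  'u'-branch (uupdsgk): 7 nodes
  'x'-branch (xlb, xletvxmd): 9 nodes
Sum: 75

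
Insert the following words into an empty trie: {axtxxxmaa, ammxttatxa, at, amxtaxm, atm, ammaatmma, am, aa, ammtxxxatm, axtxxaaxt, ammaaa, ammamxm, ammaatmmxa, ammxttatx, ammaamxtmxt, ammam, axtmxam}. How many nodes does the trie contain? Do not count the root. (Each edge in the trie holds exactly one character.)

59

Trace insertions, counting only characters that open a new branch:
  "axtxxxmaa" → 9 new (a, x, t, x, x, x, m, a, a)
  "ammxttatxa" → prefix "a" already present; 9 new (m, m, x, t, t, a, t, x, a)
  "at" → prefix "a" already present; 1 new (t)
  "amxtaxm" → prefix "am" already present; 5 new (x, t, a, x, m)
  "atm" → prefix "at" already present; 1 new (m)
  "ammaatmma" → prefix "amm" already present; 6 new (a, a, t, m, m, a)
  "am" → prefix "am" already present; 0 new (none)
  "aa" → prefix "a" already present; 1 new (a)
  "ammtxxxatm" → prefix "amm" already present; 7 new (t, x, x, x, a, t, m)
  "axtxxaaxt" → prefix "axtxx" already present; 4 new (a, a, x, t)
  "ammaaa" → prefix "ammaa" already present; 1 new (a)
  "ammamxm" → prefix "amma" already present; 3 new (m, x, m)
  "ammaatmmxa" → prefix "ammaatmm" already present; 2 new (x, a)
  "ammxttatx" → prefix "ammxttatx" already present; 0 new (none)
  "ammaamxtmxt" → prefix "ammaa" already present; 6 new (m, x, t, m, x, t)
  "ammam" → prefix "ammam" already present; 0 new (none)
  "axtmxam" → prefix "axt" already present; 4 new (m, x, a, m)
Total nodes = 9 + 9 + 1 + 5 + 1 + 6 + 0 + 1 + 7 + 4 + 1 + 3 + 2 + 0 + 6 + 0 + 4 = 59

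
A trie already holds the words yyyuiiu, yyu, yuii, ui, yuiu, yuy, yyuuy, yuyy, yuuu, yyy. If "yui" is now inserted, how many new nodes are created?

Every character of "yui" already lies on an existing path (it is a prefix of some stored word).
No new nodes are needed: 0.

0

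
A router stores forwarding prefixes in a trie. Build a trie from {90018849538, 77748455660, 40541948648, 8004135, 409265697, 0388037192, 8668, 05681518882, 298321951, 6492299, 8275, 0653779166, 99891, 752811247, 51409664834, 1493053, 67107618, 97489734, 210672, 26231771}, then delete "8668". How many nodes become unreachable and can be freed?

After clearing the end-marker at "8668", prune upward until reaching a node still needed by another word.
The suffix "668" (3 nodes) is used only by "8668"; the node for "8" still has the child "0", so pruning stops there.
Nodes removed: 3

3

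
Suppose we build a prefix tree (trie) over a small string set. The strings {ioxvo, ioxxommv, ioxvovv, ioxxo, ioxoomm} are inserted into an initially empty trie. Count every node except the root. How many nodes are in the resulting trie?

Insert word by word; a character creates a node only if that edge doesn't already exist:
  "ioxvo" → 5 new (i, o, x, v, o)
  "ioxxommv" → prefix "iox" already present; 5 new (x, o, m, m, v)
  "ioxvovv" → prefix "ioxvo" already present; 2 new (v, v)
  "ioxxo" → prefix "ioxxo" already present; 0 new (none)
  "ioxoomm" → prefix "iox" already present; 4 new (o, o, m, m)
Total nodes = 5 + 5 + 2 + 0 + 4 = 16

16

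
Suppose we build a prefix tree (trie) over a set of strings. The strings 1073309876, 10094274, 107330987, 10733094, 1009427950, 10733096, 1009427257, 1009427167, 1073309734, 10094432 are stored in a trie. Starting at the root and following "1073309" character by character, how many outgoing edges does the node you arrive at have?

The children of the "1073309" node are the distinct next characters among strings starting with "1073309".
Characters that immediately follow "1073309" among the stored strings: {4, 6, 7, 8}.
That node has 4 child edges.

4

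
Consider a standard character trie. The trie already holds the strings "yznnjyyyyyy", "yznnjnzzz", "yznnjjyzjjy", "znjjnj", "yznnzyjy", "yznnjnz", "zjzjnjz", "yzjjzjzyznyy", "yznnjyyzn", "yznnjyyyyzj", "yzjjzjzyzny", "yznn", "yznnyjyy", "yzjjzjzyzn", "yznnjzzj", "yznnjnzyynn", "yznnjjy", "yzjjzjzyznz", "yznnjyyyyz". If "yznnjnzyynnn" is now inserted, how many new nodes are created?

1

"yznnjnzyynn" is already a path in the trie; the remaining "n" must be added.
New nodes needed: |"yznnjnzyynnn"| − 11 = 12 − 11 = 1.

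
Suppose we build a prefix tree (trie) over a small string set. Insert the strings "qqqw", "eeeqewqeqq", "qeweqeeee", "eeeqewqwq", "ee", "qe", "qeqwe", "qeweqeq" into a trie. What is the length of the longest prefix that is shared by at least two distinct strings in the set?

7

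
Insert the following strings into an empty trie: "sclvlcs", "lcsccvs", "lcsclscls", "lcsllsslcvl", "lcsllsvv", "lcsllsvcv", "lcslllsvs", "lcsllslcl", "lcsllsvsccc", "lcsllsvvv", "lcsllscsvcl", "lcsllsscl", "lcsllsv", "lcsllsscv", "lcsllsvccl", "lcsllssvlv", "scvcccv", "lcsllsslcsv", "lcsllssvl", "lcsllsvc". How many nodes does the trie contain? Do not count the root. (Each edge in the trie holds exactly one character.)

63

For each word, the new-node count is its length minus the longest prefix already in the trie:
  "sclvlcs" → 7 new (s, c, l, v, l, c, s)
  "lcsccvs" → 7 new (l, c, s, c, c, v, s)
  "lcsclscls" → prefix "lcsc" already present; 5 new (l, s, c, l, s)
  "lcsllsslcvl" → prefix "lcs" already present; 8 new (l, l, s, s, l, c, v, l)
  "lcsllsvv" → prefix "lcslls" already present; 2 new (v, v)
  "lcsllsvcv" → prefix "lcsllsv" already present; 2 new (c, v)
  "lcslllsvs" → prefix "lcsll" already present; 4 new (l, s, v, s)
  "lcsllslcl" → prefix "lcslls" already present; 3 new (l, c, l)
  "lcsllsvsccc" → prefix "lcsllsv" already present; 4 new (s, c, c, c)
  "lcsllsvvv" → prefix "lcsllsvv" already present; 1 new (v)
  "lcsllscsvcl" → prefix "lcslls" already present; 5 new (c, s, v, c, l)
  "lcsllsscl" → prefix "lcsllss" already present; 2 new (c, l)
  "lcsllsv" → prefix "lcsllsv" already present; 0 new (none)
  "lcsllsscv" → prefix "lcsllssc" already present; 1 new (v)
  "lcsllsvccl" → prefix "lcsllsvc" already present; 2 new (c, l)
  "lcsllssvlv" → prefix "lcsllss" already present; 3 new (v, l, v)
  "scvcccv" → prefix "sc" already present; 5 new (v, c, c, c, v)
  "lcsllsslcsv" → prefix "lcsllsslc" already present; 2 new (s, v)
  "lcsllssvl" → prefix "lcsllssvl" already present; 0 new (none)
  "lcsllsvc" → prefix "lcsllsvc" already present; 0 new (none)
Total nodes = 7 + 7 + 5 + 8 + 2 + 2 + 4 + 3 + 4 + 1 + 5 + 2 + 0 + 1 + 2 + 3 + 5 + 2 + 0 + 0 = 63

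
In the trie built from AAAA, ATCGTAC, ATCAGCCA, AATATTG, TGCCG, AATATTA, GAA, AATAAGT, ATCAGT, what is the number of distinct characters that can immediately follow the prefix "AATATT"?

The children of the "AATATT" node are the distinct next characters among strings starting with "AATATT".
Characters that immediately follow "AATATT" among the stored strings: {A, G}.
That node has 2 child edges.

2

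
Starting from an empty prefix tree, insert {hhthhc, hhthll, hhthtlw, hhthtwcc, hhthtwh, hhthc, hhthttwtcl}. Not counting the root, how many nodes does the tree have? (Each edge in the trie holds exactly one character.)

Trie structure (* marks end of a word):
(root)
└─ h
   └─ h
      └─ t
         └─ h
            ├─ c *
            ├─ h
            │  └─ c *
            ├─ l
            │  └─ l *
            └─ t
               ├─ l
               │  └─ w *
               ├─ t
               │  └─ w
               │     └─ t
               │        └─ c
               │           └─ l *
               └─ w
                  ├─ c
                  │  └─ c *
                  └─ h *
Counting every labelled node above: 21.

21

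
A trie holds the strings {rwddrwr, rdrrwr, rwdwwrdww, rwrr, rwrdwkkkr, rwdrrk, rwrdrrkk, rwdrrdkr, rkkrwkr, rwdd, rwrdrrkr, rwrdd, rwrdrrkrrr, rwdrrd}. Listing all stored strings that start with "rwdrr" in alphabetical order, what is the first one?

Words with prefix "rwdrr", in lexicographic order: "rwdrrd", "rwdrrdkr", "rwdrrk"
The 1st is rwdrrd.

rwdrrd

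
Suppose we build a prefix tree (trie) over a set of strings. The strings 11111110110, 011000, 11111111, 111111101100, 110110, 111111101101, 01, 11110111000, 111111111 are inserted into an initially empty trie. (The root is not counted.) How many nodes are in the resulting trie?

Insert word by word; a character creates a node only if that edge doesn't already exist:
  "11111110110" → 11 new (1, 1, 1, 1, 1, 1, 1, 0, 1, 1, 0)
  "011000" → 6 new (0, 1, 1, 0, 0, 0)
  "11111111" → prefix "1111111" already present; 1 new (1)
  "111111101100" → prefix "11111110110" already present; 1 new (0)
  "110110" → prefix "11" already present; 4 new (0, 1, 1, 0)
  "111111101101" → prefix "11111110110" already present; 1 new (1)
  "01" → prefix "01" already present; 0 new (none)
  "11110111000" → prefix "1111" already present; 7 new (0, 1, 1, 1, 0, 0, 0)
  "111111111" → prefix "11111111" already present; 1 new (1)
Total nodes = 11 + 6 + 1 + 1 + 4 + 1 + 0 + 7 + 1 = 32

32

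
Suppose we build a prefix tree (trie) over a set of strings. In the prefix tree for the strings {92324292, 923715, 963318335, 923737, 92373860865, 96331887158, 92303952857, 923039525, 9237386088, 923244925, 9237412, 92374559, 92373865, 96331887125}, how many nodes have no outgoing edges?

14

Leaves are exactly the stored words that no other stored word extends.
Those words: "923039525", "92303952857", "92324292", "923244925", "923715", "923737", "92373860865", "9237386088", "92373865", "9237412", "92374559", "963318335", "96331887125", "96331887158"
Leaf count: 14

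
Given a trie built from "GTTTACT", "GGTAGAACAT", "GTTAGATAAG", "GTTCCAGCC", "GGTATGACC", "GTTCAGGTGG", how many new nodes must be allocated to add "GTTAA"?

Walking "GTTAA" from the root, the first 4 characters ("GTTA") follow existing edges; "A" is the first miss.
New nodes needed: |"GTTAA"| − 4 = 5 − 4 = 1.

1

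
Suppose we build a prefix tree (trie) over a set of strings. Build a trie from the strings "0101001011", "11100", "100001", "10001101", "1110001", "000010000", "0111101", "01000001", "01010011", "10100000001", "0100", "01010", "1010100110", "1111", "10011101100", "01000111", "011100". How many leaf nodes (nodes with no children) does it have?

Leaves are exactly the stored words that no other stored word extends.
Those words: "000010000", "01000001", "01000111", "0101001011", "01010011", "011100", "0111101", "100001", "10001101", "10011101100", "10100000001", "1010100110", "1110001", "1111"
Leaf count: 14

14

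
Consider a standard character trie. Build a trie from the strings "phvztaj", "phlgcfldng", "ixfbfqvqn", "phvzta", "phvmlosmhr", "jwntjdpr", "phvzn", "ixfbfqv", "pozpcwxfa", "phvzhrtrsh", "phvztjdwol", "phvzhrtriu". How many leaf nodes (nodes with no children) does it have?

10

Leaves are exactly the stored words that no other stored word extends.
Those words: "ixfbfqvqn", "jwntjdpr", "phlgcfldng", "phvmlosmhr", "phvzhrtriu", "phvzhrtrsh", "phvzn", "phvztaj", "phvztjdwol", "pozpcwxfa"
Leaf count: 10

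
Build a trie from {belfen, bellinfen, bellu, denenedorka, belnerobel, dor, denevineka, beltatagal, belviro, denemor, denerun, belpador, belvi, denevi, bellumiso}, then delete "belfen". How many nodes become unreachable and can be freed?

3

Walk "belfen" from the leaf back toward the root, removing each node that no remaining word uses.
The suffix "fen" (3 nodes) is used only by "belfen"; the node for "bel" still has the child "l", so pruning stops there.
Nodes removed: 3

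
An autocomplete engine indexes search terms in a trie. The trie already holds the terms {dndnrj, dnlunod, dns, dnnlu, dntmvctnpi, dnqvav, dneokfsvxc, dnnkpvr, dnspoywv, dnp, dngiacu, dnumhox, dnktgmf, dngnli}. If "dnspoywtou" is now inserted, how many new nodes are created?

"dnspoyw" is already a path in the trie; the remaining "tou" must be added.
So 10 − 7 = 3 new nodes.

3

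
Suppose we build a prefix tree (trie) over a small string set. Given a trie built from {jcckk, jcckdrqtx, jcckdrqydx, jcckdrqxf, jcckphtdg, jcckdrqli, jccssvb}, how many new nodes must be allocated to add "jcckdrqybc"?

"jcckdrqy" is already a path in the trie; the remaining "bc" must be added.
Each of the 2 remaining characters creates one node.

2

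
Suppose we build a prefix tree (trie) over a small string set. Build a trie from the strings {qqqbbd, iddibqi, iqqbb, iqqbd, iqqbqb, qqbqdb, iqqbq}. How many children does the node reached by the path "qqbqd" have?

1

The children of the "qqbqd" node are the distinct next characters among strings starting with "qqbqd".
Distinct next characters after "qqbqd": b.
That node has 1 child edge.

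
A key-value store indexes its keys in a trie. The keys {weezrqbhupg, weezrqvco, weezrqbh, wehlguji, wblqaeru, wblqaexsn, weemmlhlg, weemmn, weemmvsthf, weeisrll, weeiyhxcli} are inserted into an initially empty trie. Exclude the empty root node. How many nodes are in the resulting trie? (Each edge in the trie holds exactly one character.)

53

Trace insertions, counting only characters that open a new branch:
  "weezrqbhupg" → 11 new (w, e, e, z, r, q, b, h, u, p, g)
  "weezrqvco" → prefix "weezrq" already present; 3 new (v, c, o)
  "weezrqbh" → prefix "weezrqbh" already present; 0 new (none)
  "wehlguji" → prefix "we" already present; 6 new (h, l, g, u, j, i)
  "wblqaeru" → prefix "w" already present; 7 new (b, l, q, a, e, r, u)
  "wblqaexsn" → prefix "wblqae" already present; 3 new (x, s, n)
  "weemmlhlg" → prefix "wee" already present; 6 new (m, m, l, h, l, g)
  "weemmn" → prefix "weemm" already present; 1 new (n)
  "weemmvsthf" → prefix "weemm" already present; 5 new (v, s, t, h, f)
  "weeisrll" → prefix "wee" already present; 5 new (i, s, r, l, l)
  "weeiyhxcli" → prefix "weei" already present; 6 new (y, h, x, c, l, i)
Total nodes = 11 + 3 + 0 + 6 + 7 + 3 + 6 + 1 + 5 + 5 + 6 = 53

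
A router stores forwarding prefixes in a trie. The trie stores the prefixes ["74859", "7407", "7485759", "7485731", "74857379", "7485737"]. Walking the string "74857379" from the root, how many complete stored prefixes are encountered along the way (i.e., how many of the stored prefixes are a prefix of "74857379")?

2

Check each prefix of "74857379" against the stored set — each match is an end-marker on the path.
Prefixes of the query that are stored words: "7485737", "74857379"
Count: 2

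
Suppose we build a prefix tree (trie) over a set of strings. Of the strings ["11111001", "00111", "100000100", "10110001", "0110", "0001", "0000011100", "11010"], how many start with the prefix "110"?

Filter for entries beginning with "110":
Words under "110": 11010
Count: 1

1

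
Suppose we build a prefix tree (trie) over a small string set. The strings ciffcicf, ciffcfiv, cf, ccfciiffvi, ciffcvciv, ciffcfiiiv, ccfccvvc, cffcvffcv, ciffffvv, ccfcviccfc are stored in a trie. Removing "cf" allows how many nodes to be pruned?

A node on "cf"'s path can go only if nothing else ends at it or branches off below it.
Every node on "cf" is still needed (e.g. by "cffcvffcv"), so nothing is freed.
Nodes removed: 0

0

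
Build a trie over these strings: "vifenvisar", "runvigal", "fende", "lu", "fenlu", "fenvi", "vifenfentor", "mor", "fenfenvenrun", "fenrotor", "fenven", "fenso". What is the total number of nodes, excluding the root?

56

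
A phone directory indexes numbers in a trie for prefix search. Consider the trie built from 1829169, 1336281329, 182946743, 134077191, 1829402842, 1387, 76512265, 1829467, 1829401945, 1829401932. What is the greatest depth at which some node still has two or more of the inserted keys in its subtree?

8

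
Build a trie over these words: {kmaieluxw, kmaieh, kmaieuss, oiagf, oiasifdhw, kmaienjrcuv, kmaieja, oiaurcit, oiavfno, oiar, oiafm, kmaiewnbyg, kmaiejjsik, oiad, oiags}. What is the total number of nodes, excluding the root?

Trace insertions, counting only characters that open a new branch:
  "kmaieluxw" → 9 new (k, m, a, i, e, l, u, x, w)
  "kmaieh" → prefix "kmaie" already present; 1 new (h)
  "kmaieuss" → prefix "kmaie" already present; 3 new (u, s, s)
  "oiagf" → 5 new (o, i, a, g, f)
  "oiasifdhw" → prefix "oia" already present; 6 new (s, i, f, d, h, w)
  "kmaienjrcuv" → prefix "kmaie" already present; 6 new (n, j, r, c, u, v)
  "kmaieja" → prefix "kmaie" already present; 2 new (j, a)
  "oiaurcit" → prefix "oia" already present; 5 new (u, r, c, i, t)
  "oiavfno" → prefix "oia" already present; 4 new (v, f, n, o)
  "oiar" → prefix "oia" already present; 1 new (r)
  "oiafm" → prefix "oia" already present; 2 new (f, m)
  "kmaiewnbyg" → prefix "kmaie" already present; 5 new (w, n, b, y, g)
  "kmaiejjsik" → prefix "kmaiej" already present; 4 new (j, s, i, k)
  "oiad" → prefix "oia" already present; 1 new (d)
  "oiags" → prefix "oiag" already present; 1 new (s)
Total nodes = 9 + 1 + 3 + 5 + 6 + 6 + 2 + 5 + 4 + 1 + 2 + 5 + 4 + 1 + 1 = 55

55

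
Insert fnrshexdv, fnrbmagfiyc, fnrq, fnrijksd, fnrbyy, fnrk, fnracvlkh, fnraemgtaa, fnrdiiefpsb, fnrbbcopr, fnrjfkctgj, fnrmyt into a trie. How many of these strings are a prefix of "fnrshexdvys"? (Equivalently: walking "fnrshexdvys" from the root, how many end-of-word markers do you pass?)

Traverse "fnrshexdvys" character by character; count nodes along the way that are marked as word ends.
Prefixes of the query that are stored words: "fnrshexdv"
Count: 1

1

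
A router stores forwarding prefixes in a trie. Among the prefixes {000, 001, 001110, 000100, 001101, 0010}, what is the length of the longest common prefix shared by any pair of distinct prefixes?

4

The deepest shared node is where two words last agree before diverging.
e.g. "001101" and "001110" share the prefix "0011" of length 4; no pair shares a longer one.
Longest shared-prefix length: 4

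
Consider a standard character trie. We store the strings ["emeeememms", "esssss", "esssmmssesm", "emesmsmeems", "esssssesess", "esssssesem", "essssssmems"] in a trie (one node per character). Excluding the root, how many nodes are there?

For each word, the new-node count is its length minus the longest prefix already in the trie:
  "emeeememms" → 10 new (e, m, e, e, e, m, e, m, m, s)
  "esssss" → prefix "e" already present; 5 new (s, s, s, s, s)
  "esssmmssesm" → prefix "esss" already present; 7 new (m, m, s, s, e, s, m)
  "emesmsmeems" → prefix "eme" already present; 8 new (s, m, s, m, e, e, m, s)
  "esssssesess" → prefix "esssss" already present; 5 new (e, s, e, s, s)
  "esssssesem" → prefix "esssssese" already present; 1 new (m)
  "essssssmems" → prefix "esssss" already present; 5 new (s, m, e, m, s)
Total nodes = 10 + 5 + 7 + 8 + 5 + 1 + 5 = 41

41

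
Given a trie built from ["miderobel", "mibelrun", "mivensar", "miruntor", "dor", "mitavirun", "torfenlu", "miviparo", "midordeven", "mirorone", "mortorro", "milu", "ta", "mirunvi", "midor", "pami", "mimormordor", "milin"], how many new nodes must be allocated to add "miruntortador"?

5

"miruntor" is already a path in the trie; the remaining "tador" must be added.
So 13 − 8 = 5 new nodes.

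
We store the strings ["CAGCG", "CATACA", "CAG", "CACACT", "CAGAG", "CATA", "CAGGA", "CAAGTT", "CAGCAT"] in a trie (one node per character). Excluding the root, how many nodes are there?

23

For each word, the new-node count is its length minus the longest prefix already in the trie:
  "CAGCG" → 5 new (C, A, G, C, G)
  "CATACA" → prefix "CA" already present; 4 new (T, A, C, A)
  "CAG" → prefix "CAG" already present; 0 new (none)
  "CACACT" → prefix "CA" already present; 4 new (C, A, C, T)
  "CAGAG" → prefix "CAG" already present; 2 new (A, G)
  "CATA" → prefix "CATA" already present; 0 new (none)
  "CAGGA" → prefix "CAG" already present; 2 new (G, A)
  "CAAGTT" → prefix "CA" already present; 4 new (A, G, T, T)
  "CAGCAT" → prefix "CAGC" already present; 2 new (A, T)
Total nodes = 5 + 4 + 0 + 4 + 2 + 0 + 2 + 4 + 2 = 23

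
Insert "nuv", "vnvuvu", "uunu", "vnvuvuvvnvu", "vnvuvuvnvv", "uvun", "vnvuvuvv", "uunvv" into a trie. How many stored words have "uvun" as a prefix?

1

Filter for entries beginning with "uvun":
Words under "uvun": uvun
Count: 1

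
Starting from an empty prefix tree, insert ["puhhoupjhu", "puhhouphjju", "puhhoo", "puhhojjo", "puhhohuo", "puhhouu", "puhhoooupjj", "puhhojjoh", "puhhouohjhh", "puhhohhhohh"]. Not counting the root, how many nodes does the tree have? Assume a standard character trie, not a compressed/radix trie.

Trie structure (* marks end of a word):
(root)
└─ p
   └─ u
      └─ h
         └─ h
            └─ o
               ├─ h
               │  ├─ h
               │  │  └─ h
               │  │     └─ o
               │  │        └─ h
               │  │           └─ h *
               │  └─ u
               │     └─ o *
               ├─ j
               │  └─ j
               │     └─ o *
               │        └─ h *
               ├─ o *
               │  └─ o
               │     └─ u
               │        └─ p
               │           └─ j
               │              └─ j *
               └─ u
                  ├─ o
                  │  └─ h
                  │     └─ j
                  │        └─ h
                  │           └─ h *
                  ├─ p
                  │  ├─ h
                  │  │  └─ j
                  │  │     └─ j
                  │  │        └─ u *
                  │  └─ j
                  │     └─ h
                  │        └─ u *
                  └─ u *
Counting every labelled node above: 38.

38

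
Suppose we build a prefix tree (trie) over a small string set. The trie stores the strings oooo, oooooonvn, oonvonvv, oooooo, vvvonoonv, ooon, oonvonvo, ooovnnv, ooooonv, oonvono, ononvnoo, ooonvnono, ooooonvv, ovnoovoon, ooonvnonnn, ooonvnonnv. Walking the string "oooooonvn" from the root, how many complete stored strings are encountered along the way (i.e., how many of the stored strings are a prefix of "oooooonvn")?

3

Traverse "oooooonvn" character by character; count nodes along the way that are marked as word ends.
Prefixes of the query that are stored words: "oooo", "oooooo", "oooooonvn"
Count: 3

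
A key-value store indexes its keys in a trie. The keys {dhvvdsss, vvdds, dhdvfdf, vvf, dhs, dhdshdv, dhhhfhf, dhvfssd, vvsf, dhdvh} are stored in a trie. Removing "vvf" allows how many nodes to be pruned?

1

Walk "vvf" from the leaf back toward the root, removing each node that no remaining word uses.
The suffix "f" (1 node) is used only by "vvf"; the node for "vv" still has the child "d", so pruning stops there.
Nodes removed: 1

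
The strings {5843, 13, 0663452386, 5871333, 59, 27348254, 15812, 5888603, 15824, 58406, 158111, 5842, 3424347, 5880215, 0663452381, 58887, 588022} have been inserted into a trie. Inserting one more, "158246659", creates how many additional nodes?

4

The longest prefix of "158246659" already in the trie is "15824" (length 5).
So 9 − 5 = 4 new nodes.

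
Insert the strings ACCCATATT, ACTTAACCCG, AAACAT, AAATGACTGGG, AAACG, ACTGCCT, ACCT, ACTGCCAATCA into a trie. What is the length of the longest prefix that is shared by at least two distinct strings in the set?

6

Look for the deepest trie node that still has at least two words in its subtree.
e.g. "ACTGCCAATCA" and "ACTGCCT" share the prefix "ACTGCC" of length 6; no pair shares a longer one.
Longest shared-prefix length: 6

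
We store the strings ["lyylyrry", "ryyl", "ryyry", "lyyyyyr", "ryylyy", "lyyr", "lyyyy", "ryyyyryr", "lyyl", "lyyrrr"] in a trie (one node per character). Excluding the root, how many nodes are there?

For each word, the new-node count is its length minus the longest prefix already in the trie:
  "lyylyrry" → 8 new (l, y, y, l, y, r, r, y)
  "ryyl" → 4 new (r, y, y, l)
  "ryyry" → prefix "ryy" already present; 2 new (r, y)
  "lyyyyyr" → prefix "lyy" already present; 4 new (y, y, y, r)
  "ryylyy" → prefix "ryyl" already present; 2 new (y, y)
  "lyyr" → prefix "lyy" already present; 1 new (r)
  "lyyyy" → prefix "lyyyy" already present; 0 new (none)
  "ryyyyryr" → prefix "ryy" already present; 5 new (y, y, r, y, r)
  "lyyl" → prefix "lyyl" already present; 0 new (none)
  "lyyrrr" → prefix "lyyr" already present; 2 new (r, r)
Total nodes = 8 + 4 + 2 + 4 + 2 + 1 + 0 + 5 + 0 + 2 = 28

28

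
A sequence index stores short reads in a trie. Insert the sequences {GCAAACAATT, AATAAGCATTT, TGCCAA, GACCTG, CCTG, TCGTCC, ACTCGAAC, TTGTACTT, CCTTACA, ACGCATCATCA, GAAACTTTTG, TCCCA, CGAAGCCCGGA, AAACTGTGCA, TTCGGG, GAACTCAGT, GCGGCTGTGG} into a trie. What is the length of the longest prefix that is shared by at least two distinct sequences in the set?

3

The deepest shared node is where two words last agree before diverging.
e.g. "CCTG" and "CCTTACA" share the prefix "CCT" of length 3; no pair shares a longer one.
Longest shared-prefix length: 3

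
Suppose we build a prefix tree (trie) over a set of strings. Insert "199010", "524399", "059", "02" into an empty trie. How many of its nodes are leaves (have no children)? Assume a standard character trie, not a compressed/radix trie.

4

Leaves are exactly the stored words that no other stored word extends.
Those words: "02", "059", "199010", "524399"
Leaf count: 4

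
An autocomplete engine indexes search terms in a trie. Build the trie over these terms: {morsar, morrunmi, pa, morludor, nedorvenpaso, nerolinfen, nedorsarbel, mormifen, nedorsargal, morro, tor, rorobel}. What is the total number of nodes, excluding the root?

63

For each word, the new-node count is its length minus the longest prefix already in the trie:
  "morsar" → 6 new (m, o, r, s, a, r)
  "morrunmi" → prefix "mor" already present; 5 new (r, u, n, m, i)
  "pa" → 2 new (p, a)
  "morludor" → prefix "mor" already present; 5 new (l, u, d, o, r)
  "nedorvenpaso" → 12 new (n, e, d, o, r, v, e, n, p, a, s, o)
  "nerolinfen" → prefix "ne" already present; 8 new (r, o, l, i, n, f, e, n)
  "nedorsarbel" → prefix "nedor" already present; 6 new (s, a, r, b, e, l)
  "mormifen" → prefix "mor" already present; 5 new (m, i, f, e, n)
  "nedorsargal" → prefix "nedorsar" already present; 3 new (g, a, l)
  "morro" → prefix "morr" already present; 1 new (o)
  "tor" → 3 new (t, o, r)
  "rorobel" → 7 new (r, o, r, o, b, e, l)
Total nodes = 6 + 5 + 2 + 5 + 12 + 8 + 6 + 5 + 3 + 1 + 3 + 7 = 63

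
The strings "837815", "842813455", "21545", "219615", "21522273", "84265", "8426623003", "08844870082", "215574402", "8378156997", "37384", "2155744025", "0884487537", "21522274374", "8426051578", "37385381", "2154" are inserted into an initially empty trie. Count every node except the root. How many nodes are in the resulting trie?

Trace insertions, counting only characters that open a new branch:
  "837815" → 6 new (8, 3, 7, 8, 1, 5)
  "842813455" → prefix "8" already present; 8 new (4, 2, 8, 1, 3, 4, 5, 5)
  "21545" → 5 new (2, 1, 5, 4, 5)
  "219615" → prefix "21" already present; 4 new (9, 6, 1, 5)
  "21522273" → prefix "215" already present; 5 new (2, 2, 2, 7, 3)
  "84265" → prefix "842" already present; 2 new (6, 5)
  "8426623003" → prefix "8426" already present; 6 new (6, 2, 3, 0, 0, 3)
  "08844870082" → 11 new (0, 8, 8, 4, 4, 8, 7, 0, 0, 8, 2)
  "215574402" → prefix "215" already present; 6 new (5, 7, 4, 4, 0, 2)
  "8378156997" → prefix "837815" already present; 4 new (6, 9, 9, 7)
  "37384" → 5 new (3, 7, 3, 8, 4)
  "2155744025" → prefix "215574402" already present; 1 new (5)
  "0884487537" → prefix "0884487" already present; 3 new (5, 3, 7)
  "21522274374" → prefix "2152227" already present; 4 new (4, 3, 7, 4)
  "8426051578" → prefix "8426" already present; 6 new (0, 5, 1, 5, 7, 8)
  "37385381" → prefix "3738" already present; 4 new (5, 3, 8, 1)
  "2154" → prefix "2154" already present; 0 new (none)
Total nodes = 6 + 8 + 5 + 4 + 5 + 2 + 6 + 11 + 6 + 4 + 5 + 1 + 3 + 4 + 6 + 4 + 0 = 80

80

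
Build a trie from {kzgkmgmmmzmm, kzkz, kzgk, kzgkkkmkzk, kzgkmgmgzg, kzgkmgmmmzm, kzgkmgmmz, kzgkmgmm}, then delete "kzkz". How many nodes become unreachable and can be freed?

After clearing the end-marker at "kzkz", prune upward until reaching a node still needed by another word.
The suffix "kz" (2 nodes) is used only by "kzkz"; the node for "kz" still has the child "g", so pruning stops there.
Nodes removed: 2

2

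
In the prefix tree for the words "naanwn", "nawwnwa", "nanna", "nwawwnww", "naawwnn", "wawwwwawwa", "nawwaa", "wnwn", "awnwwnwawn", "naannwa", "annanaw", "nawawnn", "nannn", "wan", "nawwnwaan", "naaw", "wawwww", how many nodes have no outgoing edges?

14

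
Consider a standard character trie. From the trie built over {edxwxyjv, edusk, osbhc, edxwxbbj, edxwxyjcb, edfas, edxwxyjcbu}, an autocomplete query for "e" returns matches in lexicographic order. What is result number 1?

edfas

Filter for "e…" and sort: "edfas", "edusk", "edxwxbbj", "edxwxyjcb", "edxwxyjcbu", "edxwxyjv"
The 1st is edfas.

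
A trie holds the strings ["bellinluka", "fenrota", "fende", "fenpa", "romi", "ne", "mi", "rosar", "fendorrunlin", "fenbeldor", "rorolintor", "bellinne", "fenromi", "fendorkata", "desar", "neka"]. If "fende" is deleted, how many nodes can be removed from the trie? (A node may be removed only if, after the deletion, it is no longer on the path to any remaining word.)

A node on "fende"'s path can go only if nothing else ends at it or branches off below it.
The suffix "e" (1 node) is used only by "fende"; the node for "fend" still has the child "o", so pruning stops there.
Nodes removed: 1

1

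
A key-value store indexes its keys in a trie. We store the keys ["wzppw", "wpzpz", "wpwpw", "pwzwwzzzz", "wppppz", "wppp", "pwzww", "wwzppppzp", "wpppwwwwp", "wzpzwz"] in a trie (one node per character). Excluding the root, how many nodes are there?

41

Trace insertions, counting only characters that open a new branch:
  "wzppw" → 5 new (w, z, p, p, w)
  "wpzpz" → prefix "w" already present; 4 new (p, z, p, z)
  "wpwpw" → prefix "wp" already present; 3 new (w, p, w)
  "pwzwwzzzz" → 9 new (p, w, z, w, w, z, z, z, z)
  "wppppz" → prefix "wp" already present; 4 new (p, p, p, z)
  "wppp" → prefix "wppp" already present; 0 new (none)
  "pwzww" → prefix "pwzww" already present; 0 new (none)
  "wwzppppzp" → prefix "w" already present; 8 new (w, z, p, p, p, p, z, p)
  "wpppwwwwp" → prefix "wppp" already present; 5 new (w, w, w, w, p)
  "wzpzwz" → prefix "wzp" already present; 3 new (z, w, z)
Total nodes = 5 + 4 + 3 + 9 + 4 + 0 + 0 + 8 + 5 + 3 = 41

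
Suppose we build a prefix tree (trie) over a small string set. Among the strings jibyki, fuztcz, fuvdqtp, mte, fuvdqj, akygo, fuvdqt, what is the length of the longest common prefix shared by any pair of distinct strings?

The deepest shared node is where two words last agree before diverging.
e.g. "fuvdqt" and "fuvdqtp" share the prefix "fuvdqt" of length 6; no pair shares a longer one.
Longest shared-prefix length: 6

6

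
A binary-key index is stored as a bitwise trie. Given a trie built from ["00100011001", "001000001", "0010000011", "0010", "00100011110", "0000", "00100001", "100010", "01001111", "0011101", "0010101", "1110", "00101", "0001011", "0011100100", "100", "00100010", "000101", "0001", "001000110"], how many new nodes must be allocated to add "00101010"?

1

Walking "00101010" from the root, the first 7 characters ("0010101") follow existing edges; "0" is the first miss.
New nodes needed: |"00101010"| − 7 = 8 − 7 = 1.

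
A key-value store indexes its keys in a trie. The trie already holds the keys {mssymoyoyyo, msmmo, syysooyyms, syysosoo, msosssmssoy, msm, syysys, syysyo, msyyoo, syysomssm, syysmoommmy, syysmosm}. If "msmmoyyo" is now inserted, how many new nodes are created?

Walking "msmmoyyo" from the root, the first 5 characters ("msmmo") follow existing edges; "y" is the first miss.
New nodes needed: |"msmmoyyo"| − 5 = 8 − 5 = 3.

3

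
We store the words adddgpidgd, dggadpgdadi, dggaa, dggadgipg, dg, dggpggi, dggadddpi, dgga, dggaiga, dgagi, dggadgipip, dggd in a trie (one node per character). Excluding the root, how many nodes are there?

Count nodes per top-level branch (shared prefixes stored once):
  'a'-branch (adddgpidgd): 10 nodes
  'd'-branch (dg, dgagi, dgga, dggaa, dggadddpi, dggadgipg, dggadgipip, dggadpgdadi, dggaiga, dggd, dggpggi): 33 nodes
Sum: 43

43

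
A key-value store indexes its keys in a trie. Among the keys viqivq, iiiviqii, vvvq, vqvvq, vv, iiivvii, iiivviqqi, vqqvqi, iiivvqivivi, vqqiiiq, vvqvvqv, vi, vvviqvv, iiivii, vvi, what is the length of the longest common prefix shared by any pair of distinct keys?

Look for the deepest trie node that still has at least two words in its subtree.
e.g. "iiivvii" and "iiivviqqi" share the prefix "iiivvi" of length 6; no pair shares a longer one.
Longest shared-prefix length: 6

6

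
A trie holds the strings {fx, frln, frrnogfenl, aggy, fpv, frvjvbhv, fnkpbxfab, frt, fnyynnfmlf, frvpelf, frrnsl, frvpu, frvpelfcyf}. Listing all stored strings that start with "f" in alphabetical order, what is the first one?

Words with prefix "f", in lexicographic order: "fnkpbxfab", "fnyynnfmlf", "fpv", "frln", "frrnogfenl", "frrnsl", "frt", "frvjvbhv", "frvpelf", "frvpelfcyf", "frvpu", "fx"
Position 1: fnkpbxfab

fnkpbxfab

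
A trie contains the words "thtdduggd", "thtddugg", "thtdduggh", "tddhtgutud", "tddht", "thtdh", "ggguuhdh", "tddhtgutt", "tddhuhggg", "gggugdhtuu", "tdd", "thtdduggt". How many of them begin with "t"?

Walk to "t"; the words in its subtree are exactly those with that prefix.
Matches: "tdd", "tddht", "tddhtgutt", "tddhtgutud", "tddhuhggg", "thtddugg", "thtdduggd", "thtdduggh", "thtdduggt", "thtdh"
Count: 10

10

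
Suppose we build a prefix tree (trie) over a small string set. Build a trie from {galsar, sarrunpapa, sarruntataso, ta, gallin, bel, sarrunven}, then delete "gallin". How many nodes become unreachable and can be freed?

3

A node on "gallin"'s path can go only if nothing else ends at it or branches off below it.
The suffix "lin" (3 nodes) is used only by "gallin"; the node for "gal" still has the child "s", so pruning stops there.
Nodes removed: 3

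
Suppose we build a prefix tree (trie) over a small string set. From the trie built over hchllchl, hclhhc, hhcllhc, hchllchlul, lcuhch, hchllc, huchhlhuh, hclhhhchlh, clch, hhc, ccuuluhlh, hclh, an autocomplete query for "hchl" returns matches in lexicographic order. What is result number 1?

hchllc

DFS of the "hchl" subtree visits, in order: "hchllc", "hchllchl", "hchllchlul"
Position 1: hchllc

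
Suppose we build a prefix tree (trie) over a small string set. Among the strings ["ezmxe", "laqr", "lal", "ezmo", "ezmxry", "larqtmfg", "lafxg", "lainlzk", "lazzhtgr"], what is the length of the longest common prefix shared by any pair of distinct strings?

4

Equivalently: take the maximum, over all pairs, of their longest common prefix length.
e.g. "ezmxe" and "ezmxry" share the prefix "ezmx" of length 4; no pair shares a longer one.
Longest shared-prefix length: 4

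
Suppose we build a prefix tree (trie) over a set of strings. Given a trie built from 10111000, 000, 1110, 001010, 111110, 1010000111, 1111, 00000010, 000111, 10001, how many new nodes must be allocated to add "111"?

0

Every character of "111" already lies on an existing path (it is a prefix of some stored word).
No new nodes are needed: 0.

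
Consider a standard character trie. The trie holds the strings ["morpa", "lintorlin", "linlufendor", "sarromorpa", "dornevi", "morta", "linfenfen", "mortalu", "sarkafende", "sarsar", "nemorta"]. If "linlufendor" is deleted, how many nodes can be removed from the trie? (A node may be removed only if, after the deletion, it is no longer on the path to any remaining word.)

Walk "linlufendor" from the leaf back toward the root, removing each node that no remaining word uses.
The suffix "lufendor" (8 nodes) is used only by "linlufendor"; the node for "lin" still has the child "t", so pruning stops there.
Nodes removed: 8

8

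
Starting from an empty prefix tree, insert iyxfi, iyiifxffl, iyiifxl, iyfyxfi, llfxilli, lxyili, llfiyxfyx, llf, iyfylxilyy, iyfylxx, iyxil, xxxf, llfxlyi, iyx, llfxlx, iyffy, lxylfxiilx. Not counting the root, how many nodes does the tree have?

Count nodes per top-level branch (shared prefixes stored once):
  'i'-branch (iyffy, iyfylxilyy, iyfylxx, iyfyxfi, iyiifxffl, iyiifxl, iyx, iyxfi, iyxil): 29 nodes
  'l'-branch (llf, llfiyxfyx, llfxilli, llfxlx, llfxlyi, lxyili, lxylfxiilx): 30 nodes
  'x'-branch (xxxf): 4 nodes
Sum: 63

63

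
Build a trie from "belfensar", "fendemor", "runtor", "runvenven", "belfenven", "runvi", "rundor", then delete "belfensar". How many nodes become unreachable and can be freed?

3

After clearing the end-marker at "belfensar", prune upward until reaching a node still needed by another word.
The suffix "sar" (3 nodes) is used only by "belfensar"; the node for "belfen" still has the child "v", so pruning stops there.
Nodes removed: 3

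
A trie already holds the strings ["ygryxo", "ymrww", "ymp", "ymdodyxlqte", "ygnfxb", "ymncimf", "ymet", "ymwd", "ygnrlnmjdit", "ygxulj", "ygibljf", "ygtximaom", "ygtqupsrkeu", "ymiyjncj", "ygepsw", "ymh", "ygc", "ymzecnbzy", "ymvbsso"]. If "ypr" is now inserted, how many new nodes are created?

2

Walking "ypr" from the root, the first 1 characters ("y") follow existing edges; "p" is the first miss.
Each of the 2 remaining characters creates one node.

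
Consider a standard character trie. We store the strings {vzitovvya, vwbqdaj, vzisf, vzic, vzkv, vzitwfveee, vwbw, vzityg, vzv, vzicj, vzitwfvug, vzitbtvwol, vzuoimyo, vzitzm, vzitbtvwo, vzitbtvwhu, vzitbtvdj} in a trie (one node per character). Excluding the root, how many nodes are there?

51

For each word, the new-node count is its length minus the longest prefix already in the trie:
  "vzitovvya" → 9 new (v, z, i, t, o, v, v, y, a)
  "vwbqdaj" → prefix "v" already present; 6 new (w, b, q, d, a, j)
  "vzisf" → prefix "vzi" already present; 2 new (s, f)
  "vzic" → prefix "vzi" already present; 1 new (c)
  "vzkv" → prefix "vz" already present; 2 new (k, v)
  "vzitwfveee" → prefix "vzit" already present; 6 new (w, f, v, e, e, e)
  "vwbw" → prefix "vwb" already present; 1 new (w)
  "vzityg" → prefix "vzit" already present; 2 new (y, g)
  "vzv" → prefix "vz" already present; 1 new (v)
  "vzicj" → prefix "vzic" already present; 1 new (j)
  "vzitwfvug" → prefix "vzitwfv" already present; 2 new (u, g)
  "vzitbtvwol" → prefix "vzit" already present; 6 new (b, t, v, w, o, l)
  "vzuoimyo" → prefix "vz" already present; 6 new (u, o, i, m, y, o)
  "vzitzm" → prefix "vzit" already present; 2 new (z, m)
  "vzitbtvwo" → prefix "vzitbtvwo" already present; 0 new (none)
  "vzitbtvwhu" → prefix "vzitbtvw" already present; 2 new (h, u)
  "vzitbtvdj" → prefix "vzitbtv" already present; 2 new (d, j)
Total nodes = 9 + 6 + 2 + 1 + 2 + 6 + 1 + 2 + 1 + 1 + 2 + 6 + 6 + 2 + 0 + 2 + 2 = 51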